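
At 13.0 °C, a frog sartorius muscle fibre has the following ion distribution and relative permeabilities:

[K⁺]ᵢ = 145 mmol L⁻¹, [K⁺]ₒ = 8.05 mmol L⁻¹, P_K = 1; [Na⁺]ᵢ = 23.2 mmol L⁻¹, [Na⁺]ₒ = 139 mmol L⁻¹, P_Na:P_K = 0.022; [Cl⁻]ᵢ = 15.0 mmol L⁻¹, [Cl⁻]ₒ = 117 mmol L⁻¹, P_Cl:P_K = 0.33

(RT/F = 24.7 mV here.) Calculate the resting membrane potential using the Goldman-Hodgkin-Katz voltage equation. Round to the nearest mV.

Vm = 24.7 · ln[(Σ P·[cation]ₒ + Σ P·[anion]ᵢ) / (Σ P·[cation]ᵢ + Σ P·[anion]ₒ)]
Numerator = 1×8.05 + 0.022×139 + 0.33×15.0 = 16.06
Denominator = 1×145 + 0.022×23.2 + 0.33×117 = 184.1
Vm = 24.7 · ln(0.087215) = 24.7 × (-2.4394) = -60.25 mV

-60 mV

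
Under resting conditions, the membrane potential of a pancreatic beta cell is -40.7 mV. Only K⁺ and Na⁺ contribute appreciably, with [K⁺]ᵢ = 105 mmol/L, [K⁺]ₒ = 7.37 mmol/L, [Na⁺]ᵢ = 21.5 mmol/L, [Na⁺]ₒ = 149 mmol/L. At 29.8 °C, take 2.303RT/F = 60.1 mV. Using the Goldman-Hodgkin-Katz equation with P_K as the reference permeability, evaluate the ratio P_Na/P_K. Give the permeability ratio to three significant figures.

Let α = P_Na/P_K. GHK: Vm = 60.1·log₁₀[(Kₒ + α·Naₒ)/(Kᵢ + α·Naᵢ)].
10^(Vm/60.1) = 10^(-40.7/60.1) = 0.21028
So 0.21028·(Kᵢ + α·Naᵢ) = Kₒ + α·Naₒ → α = (0.21028·105.0 − 7.37) / (149.0 − 0.21028·21.5)
α = (22.08 − 7.37) / (149.0 − 4.521) = 14.71/144.5 = 0.1018

0.102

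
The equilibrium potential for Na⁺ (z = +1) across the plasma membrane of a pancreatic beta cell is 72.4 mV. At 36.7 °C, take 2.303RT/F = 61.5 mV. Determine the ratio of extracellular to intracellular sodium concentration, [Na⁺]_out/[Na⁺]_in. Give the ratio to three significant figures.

15.0

log₁₀([out]/[in]) = E·z/(61.5) = 72.4 × 1 / 61.5 = 1.1772
[out]/[in] = 10^(1.1772) = 15.04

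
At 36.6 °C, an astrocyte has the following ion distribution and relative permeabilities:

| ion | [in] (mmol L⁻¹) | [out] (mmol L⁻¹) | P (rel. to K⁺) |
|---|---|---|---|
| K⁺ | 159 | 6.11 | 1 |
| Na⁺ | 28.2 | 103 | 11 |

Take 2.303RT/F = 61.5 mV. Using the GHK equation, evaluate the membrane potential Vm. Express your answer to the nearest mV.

24 mV

Vm = 61.5 · log₁₀[(Σ P·[cation]ₒ + Σ P·[anion]ᵢ) / (Σ P·[cation]ᵢ + Σ P·[anion]ₒ)]
Numerator = 1×6.11 + 11×103 = 1139
Denominator = 1×159 + 11×28.2 = 469.2
Vm = 61.5 · log₁₀(2.4278) = 61.5 × (0.3852) = 23.69 mV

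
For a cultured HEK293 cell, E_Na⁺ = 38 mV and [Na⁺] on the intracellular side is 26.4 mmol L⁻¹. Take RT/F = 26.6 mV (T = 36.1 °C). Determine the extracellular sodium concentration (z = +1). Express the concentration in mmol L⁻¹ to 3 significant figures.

Nernst: E = (26.6/1) · ln([out]/[in]), so ln([out]/[in]) = 38.0 × 1 / 26.6 = 1.4286.
[out]/[in] = e^(1.4286) = 4.173.
[out] = 4.173 × 26.4 = 110.2 mmol L⁻¹.

110 mmol L⁻¹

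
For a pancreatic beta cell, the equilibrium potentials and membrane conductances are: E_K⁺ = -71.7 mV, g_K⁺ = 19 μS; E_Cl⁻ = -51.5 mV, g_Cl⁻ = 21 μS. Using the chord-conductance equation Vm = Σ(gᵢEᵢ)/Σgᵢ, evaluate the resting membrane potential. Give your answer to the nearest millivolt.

Σ gᵢEᵢ = 19·(-71.7) + 21·(-51.5) = -2443.80
Σ gᵢ = 19 + 21 = 40
Vm = -2443.80 / 40 = -61.10 mV

-61 mV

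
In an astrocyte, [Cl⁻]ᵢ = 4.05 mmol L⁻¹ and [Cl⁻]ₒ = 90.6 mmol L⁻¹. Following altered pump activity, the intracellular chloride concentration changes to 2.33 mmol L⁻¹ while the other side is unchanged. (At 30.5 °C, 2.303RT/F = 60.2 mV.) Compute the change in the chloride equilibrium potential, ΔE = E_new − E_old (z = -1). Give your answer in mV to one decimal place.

E_old = (60.2/-1)·log₁₀(90.6/4.05) = -81.25 mV
E_new = (60.2/-1)·log₁₀(90.6/2.33) = -95.70 mV
ΔE = -95.70 − (-81.25) = -14.45 mV

-14.5 mV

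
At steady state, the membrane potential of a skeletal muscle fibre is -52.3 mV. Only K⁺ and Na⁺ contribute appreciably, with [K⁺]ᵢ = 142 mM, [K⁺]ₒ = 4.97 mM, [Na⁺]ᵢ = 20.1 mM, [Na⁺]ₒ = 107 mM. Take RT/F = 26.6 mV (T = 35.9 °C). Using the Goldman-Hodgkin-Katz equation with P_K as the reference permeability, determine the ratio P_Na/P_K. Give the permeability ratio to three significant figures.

0.143

Let α = P_Na/P_K. GHK: Vm = 26.6·ln[(Kₒ + α·Naₒ)/(Kᵢ + α·Naᵢ)].
e^(Vm/26.6) = e^(-52.3/26.6) = 0.13999
So 0.13999·(Kᵢ + α·Naᵢ) = Kₒ + α·Naₒ → α = (0.13999·142.0 − 4.97) / (107.0 − 0.13999·20.1)
α = (19.88 − 4.97) / (107.0 − 2.814) = 14.91/104.2 = 0.1431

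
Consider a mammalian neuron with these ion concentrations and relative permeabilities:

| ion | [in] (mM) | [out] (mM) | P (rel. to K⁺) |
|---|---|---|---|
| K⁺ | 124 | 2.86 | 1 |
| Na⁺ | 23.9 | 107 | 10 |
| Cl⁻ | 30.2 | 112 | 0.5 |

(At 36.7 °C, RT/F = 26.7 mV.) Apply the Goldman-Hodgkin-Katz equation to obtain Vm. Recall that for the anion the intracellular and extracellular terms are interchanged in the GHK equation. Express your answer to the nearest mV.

Vm = 26.7 · ln[(Σ P·[cation]ₒ + Σ P·[anion]ᵢ) / (Σ P·[cation]ᵢ + Σ P·[anion]ₒ)]
Numerator = 1×2.86 + 10×107 + 0.5×30.2 = 1088
Denominator = 1×124 + 10×23.9 + 0.5×112 = 419
Vm = 26.7 · ln(2.5966) = 26.7 × (0.9542) = 25.48 mV

25 mV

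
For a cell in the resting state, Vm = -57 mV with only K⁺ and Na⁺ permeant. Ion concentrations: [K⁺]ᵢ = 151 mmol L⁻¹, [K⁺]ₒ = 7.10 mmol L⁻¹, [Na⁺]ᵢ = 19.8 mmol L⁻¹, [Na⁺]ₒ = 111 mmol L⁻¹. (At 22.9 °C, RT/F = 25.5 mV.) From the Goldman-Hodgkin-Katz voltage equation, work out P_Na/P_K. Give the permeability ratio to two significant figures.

0.083

Let α = P_Na/P_K. GHK: Vm = 25.5·ln[(Kₒ + α·Naₒ)/(Kᵢ + α·Naᵢ)].
e^(Vm/25.5) = e^(-57.0/25.5) = 0.10696
So 0.10696·(Kᵢ + α·Naᵢ) = Kₒ + α·Naₒ → α = (0.10696·151.0 − 7.1) / (111.0 − 0.10696·19.8)
α = (16.15 − 7.1) / (111.0 − 2.118) = 9.051/108.9 = 0.08313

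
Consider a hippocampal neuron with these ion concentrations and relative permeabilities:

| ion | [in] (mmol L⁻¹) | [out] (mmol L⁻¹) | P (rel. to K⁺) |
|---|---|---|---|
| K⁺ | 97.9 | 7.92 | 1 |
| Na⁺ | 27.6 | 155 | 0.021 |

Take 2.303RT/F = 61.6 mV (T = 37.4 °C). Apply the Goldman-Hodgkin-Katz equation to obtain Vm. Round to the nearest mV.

-58 mV

Vm = 61.6 · log₁₀[(Σ P·[cation]ₒ + Σ P·[anion]ᵢ) / (Σ P·[cation]ᵢ + Σ P·[anion]ₒ)]
Numerator = 1×7.92 + 0.021×155 = 11.18
Denominator = 1×97.9 + 0.021×27.6 = 98.48
Vm = 61.6 · log₁₀(0.11348) = 61.6 × (-0.9451) = -58.22 mV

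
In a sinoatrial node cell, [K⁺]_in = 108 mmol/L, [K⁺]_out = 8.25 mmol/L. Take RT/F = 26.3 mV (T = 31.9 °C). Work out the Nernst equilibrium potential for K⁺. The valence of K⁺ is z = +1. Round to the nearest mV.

-68 mV

E = (26.3/z) · ln([K⁺]_out/[K⁺]_in) with z = +1.
= (26.3/1) · ln(8.25/108) = 26.30 · ln(0.07639)
= 26.30 · (-2.5719) = -67.64 mV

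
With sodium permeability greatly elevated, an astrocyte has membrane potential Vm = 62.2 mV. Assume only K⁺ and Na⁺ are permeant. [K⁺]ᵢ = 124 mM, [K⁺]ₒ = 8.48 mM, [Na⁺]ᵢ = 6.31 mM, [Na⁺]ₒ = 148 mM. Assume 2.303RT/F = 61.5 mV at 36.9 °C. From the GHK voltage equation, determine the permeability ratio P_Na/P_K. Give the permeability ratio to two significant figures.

15

Let α = P_Na/P_K. GHK: Vm = 61.5·log₁₀[(Kₒ + α·Naₒ)/(Kᵢ + α·Naᵢ)].
10^(Vm/61.5) = 10^(62.2/61.5) = 10.266
So 10.266·(Kᵢ + α·Naᵢ) = Kₒ + α·Naₒ → α = (10.266·124.0 − 8.48) / (148.0 − 10.266·6.31)
α = (1273 − 8.48) / (148.0 − 64.78) = 1264/83.22 = 15.19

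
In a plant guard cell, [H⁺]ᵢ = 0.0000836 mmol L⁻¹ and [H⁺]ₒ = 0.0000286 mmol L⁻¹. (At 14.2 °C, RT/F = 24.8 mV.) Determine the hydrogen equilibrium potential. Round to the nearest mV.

-27 mV

E = (24.8/z) · ln([H⁺]_out/[H⁺]_in) with z = +1.
= (24.8/1) · ln(0.0000286/0.0000836) = 24.80 · ln(0.3421)
= 24.80 · (-1.0726) = -26.60 mV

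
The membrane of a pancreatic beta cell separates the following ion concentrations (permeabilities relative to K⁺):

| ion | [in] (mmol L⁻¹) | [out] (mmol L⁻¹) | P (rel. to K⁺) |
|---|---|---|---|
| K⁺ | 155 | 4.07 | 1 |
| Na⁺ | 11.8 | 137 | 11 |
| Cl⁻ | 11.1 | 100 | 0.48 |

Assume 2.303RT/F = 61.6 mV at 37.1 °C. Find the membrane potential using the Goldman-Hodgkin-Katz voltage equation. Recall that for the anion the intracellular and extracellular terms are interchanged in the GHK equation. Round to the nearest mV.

Vm = 61.6 · log₁₀[(Σ P·[cation]ₒ + Σ P·[anion]ᵢ) / (Σ P·[cation]ᵢ + Σ P·[anion]ₒ)]
Numerator = 1×4.07 + 11×137 + 0.48×11.1 = 1516
Denominator = 1×155 + 11×11.8 + 0.48×100 = 332.8
Vm = 61.6 · log₁₀(4.5565) = 61.6 × (0.6586) = 40.57 mV

41 mV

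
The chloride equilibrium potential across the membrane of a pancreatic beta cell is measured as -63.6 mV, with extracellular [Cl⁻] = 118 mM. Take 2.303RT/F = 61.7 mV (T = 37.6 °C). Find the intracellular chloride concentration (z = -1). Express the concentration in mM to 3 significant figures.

11.0 mM

Nernst: E = (61.7/-1) · log₁₀([out]/[in]), so log₁₀([out]/[in]) = -63.6 × -1 / 61.7 = 1.0308.
[out]/[in] = 10^(1.0308) = 10.73.
[in] = 118 / 10.73 = 10.99 mM.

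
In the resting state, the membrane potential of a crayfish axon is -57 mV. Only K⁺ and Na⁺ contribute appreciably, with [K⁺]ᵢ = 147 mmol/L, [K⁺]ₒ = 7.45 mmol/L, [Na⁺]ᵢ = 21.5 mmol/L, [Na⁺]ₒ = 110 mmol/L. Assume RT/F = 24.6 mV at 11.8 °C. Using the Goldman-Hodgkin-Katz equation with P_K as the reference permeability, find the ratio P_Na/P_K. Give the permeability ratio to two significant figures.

0.065

Let α = P_Na/P_K. GHK: Vm = 24.6·ln[(Kₒ + α·Naₒ)/(Kᵢ + α·Naᵢ)].
e^(Vm/24.6) = e^(-57.0/24.6) = 0.098562
So 0.098562·(Kᵢ + α·Naᵢ) = Kₒ + α·Naₒ → α = (0.098562·147.0 − 7.45) / (110.0 − 0.098562·21.5)
α = (14.49 − 7.45) / (110.0 − 2.119) = 7.039/107.9 = 0.06524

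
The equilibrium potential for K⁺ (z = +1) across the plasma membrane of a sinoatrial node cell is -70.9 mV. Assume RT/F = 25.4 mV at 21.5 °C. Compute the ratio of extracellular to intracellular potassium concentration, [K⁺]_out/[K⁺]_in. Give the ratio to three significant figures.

ln([out]/[in]) = E·z/(25.4) = -70.9 × 1 / 25.4 = -2.7913
[out]/[in] = e^(-2.7913) = 0.06134

0.0613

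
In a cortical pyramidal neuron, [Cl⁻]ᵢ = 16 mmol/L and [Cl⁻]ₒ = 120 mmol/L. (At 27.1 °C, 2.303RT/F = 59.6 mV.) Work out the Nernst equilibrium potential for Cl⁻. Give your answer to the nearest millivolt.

-52 mV

E = (59.6/z) · log₁₀([Cl⁻]_out/[Cl⁻]_in) with z = -1.
For an anion, dividing by z = -1 reverses the sign.
= (59.6/-1) · log₁₀(120/16) = -59.60 · log₁₀(7.5)
= -59.60 · (0.8751) = -52.15 mV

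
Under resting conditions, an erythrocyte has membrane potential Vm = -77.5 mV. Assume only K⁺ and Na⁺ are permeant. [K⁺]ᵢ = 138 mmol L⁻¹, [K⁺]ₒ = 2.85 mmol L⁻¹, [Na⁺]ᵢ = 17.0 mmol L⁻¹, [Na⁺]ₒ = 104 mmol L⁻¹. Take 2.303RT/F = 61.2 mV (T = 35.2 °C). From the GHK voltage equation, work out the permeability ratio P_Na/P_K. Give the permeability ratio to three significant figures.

0.0449

Let α = P_Na/P_K. GHK: Vm = 61.2·log₁₀[(Kₒ + α·Naₒ)/(Kᵢ + α·Naᵢ)].
10^(Vm/61.2) = 10^(-77.5/61.2) = 0.054158
So 0.054158·(Kᵢ + α·Naᵢ) = Kₒ + α·Naₒ → α = (0.054158·138.0 − 2.85) / (104.0 − 0.054158·17.0)
α = (7.474 − 2.85) / (104.0 − 0.9207) = 4.624/103.1 = 0.04486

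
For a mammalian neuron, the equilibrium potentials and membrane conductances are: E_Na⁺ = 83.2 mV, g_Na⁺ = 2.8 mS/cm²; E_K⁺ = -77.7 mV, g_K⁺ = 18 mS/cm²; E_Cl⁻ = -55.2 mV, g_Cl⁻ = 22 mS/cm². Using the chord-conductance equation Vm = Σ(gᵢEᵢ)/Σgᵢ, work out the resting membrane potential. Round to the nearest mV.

Σ gᵢEᵢ = 2.8·(83.2) + 18·(-77.7) + 22·(-55.2) = -2380.04
Σ gᵢ = 2.8 + 18 + 22 = 42.8
Vm = -2380.04 / 42.8 = -55.61 mV

-56 mV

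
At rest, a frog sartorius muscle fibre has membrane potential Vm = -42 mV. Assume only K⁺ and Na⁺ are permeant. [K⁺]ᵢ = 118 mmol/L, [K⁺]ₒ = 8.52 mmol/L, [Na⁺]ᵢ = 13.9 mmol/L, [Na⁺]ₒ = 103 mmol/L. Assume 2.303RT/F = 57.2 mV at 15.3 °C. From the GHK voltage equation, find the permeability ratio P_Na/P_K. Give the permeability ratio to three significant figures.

Let α = P_Na/P_K. GHK: Vm = 57.2·log₁₀[(Kₒ + α·Naₒ)/(Kᵢ + α·Naᵢ)].
10^(Vm/57.2) = 10^(-42.0/57.2) = 0.18439
So 0.18439·(Kᵢ + α·Naᵢ) = Kₒ + α·Naₒ → α = (0.18439·118.0 − 8.52) / (103.0 − 0.18439·13.9)
α = (21.76 − 8.52) / (103.0 − 2.563) = 13.24/100.4 = 0.1318

0.132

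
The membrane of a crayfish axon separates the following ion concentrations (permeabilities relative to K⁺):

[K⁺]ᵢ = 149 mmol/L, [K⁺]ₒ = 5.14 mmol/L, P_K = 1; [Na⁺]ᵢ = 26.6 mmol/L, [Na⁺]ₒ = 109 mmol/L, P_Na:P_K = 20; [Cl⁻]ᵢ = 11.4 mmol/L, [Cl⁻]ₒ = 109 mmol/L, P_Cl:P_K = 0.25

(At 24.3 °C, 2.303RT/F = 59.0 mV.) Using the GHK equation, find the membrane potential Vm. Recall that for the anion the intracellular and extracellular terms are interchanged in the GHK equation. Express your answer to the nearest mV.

29 mV

Vm = 59.0 · log₁₀[(Σ P·[cation]ₒ + Σ P·[anion]ᵢ) / (Σ P·[cation]ᵢ + Σ P·[anion]ₒ)]
Numerator = 1×5.14 + 20×109 + 0.25×11.4 = 2188
Denominator = 1×149 + 20×26.6 + 0.25×109 = 708.2
Vm = 59.0 · log₁₀(3.0893) = 59.0 × (0.4899) = 28.90 mV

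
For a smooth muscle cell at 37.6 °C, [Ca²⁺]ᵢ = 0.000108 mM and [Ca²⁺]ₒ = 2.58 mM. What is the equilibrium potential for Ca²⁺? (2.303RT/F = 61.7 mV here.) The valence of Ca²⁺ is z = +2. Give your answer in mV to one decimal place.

135.1 mV

E = (61.7/z) · log₁₀([Ca²⁺]_out/[Ca²⁺]_in) with z = +2.
= (61.7/2) · log₁₀(2.58/0.000108) = 30.85 · log₁₀(2.389e+04)
= 30.85 · (4.3782) = 135.07 mV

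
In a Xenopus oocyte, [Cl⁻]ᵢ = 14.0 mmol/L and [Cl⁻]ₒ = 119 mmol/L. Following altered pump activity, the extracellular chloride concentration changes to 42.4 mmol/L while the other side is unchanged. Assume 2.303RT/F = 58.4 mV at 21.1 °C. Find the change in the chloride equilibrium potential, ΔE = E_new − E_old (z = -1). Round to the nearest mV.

26 mV

E_old = (58.4/-1)·log₁₀(119/14.0) = -54.28 mV
E_new = (58.4/-1)·log₁₀(42.4/14.0) = -28.10 mV
ΔE = -28.10 − (-54.28) = 26.17 mV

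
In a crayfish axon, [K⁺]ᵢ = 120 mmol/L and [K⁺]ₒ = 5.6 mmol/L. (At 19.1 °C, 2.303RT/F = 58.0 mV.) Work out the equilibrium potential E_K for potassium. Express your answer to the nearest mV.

E = (58.0/z) · log₁₀([K⁺]_out/[K⁺]_in) with z = +1.
= (58.0/1) · log₁₀(5.6/120) = 58.00 · log₁₀(0.04667)
= 58.00 · (-1.3310) = -77.20 mV

-77 mV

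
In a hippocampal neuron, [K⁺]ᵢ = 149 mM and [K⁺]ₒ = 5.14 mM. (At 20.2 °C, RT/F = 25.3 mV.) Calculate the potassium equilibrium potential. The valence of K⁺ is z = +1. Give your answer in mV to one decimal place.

-85.2 mV

E = (25.3/z) · ln([K⁺]_out/[K⁺]_in) with z = +1.
= (25.3/1) · ln(5.14/149) = 25.30 · ln(0.0345)
= 25.30 · (-3.3669) = -85.18 mV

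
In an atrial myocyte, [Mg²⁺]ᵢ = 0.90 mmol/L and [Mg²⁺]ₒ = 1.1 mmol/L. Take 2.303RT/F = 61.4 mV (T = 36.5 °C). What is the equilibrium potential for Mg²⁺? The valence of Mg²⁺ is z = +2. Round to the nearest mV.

3 mV

E = (61.4/z) · log₁₀([Mg²⁺]_out/[Mg²⁺]_in) with z = +2.
= (61.4/2) · log₁₀(1.1/0.90) = 30.70 · log₁₀(1.222)
= 30.70 · (0.0872) = 2.68 mV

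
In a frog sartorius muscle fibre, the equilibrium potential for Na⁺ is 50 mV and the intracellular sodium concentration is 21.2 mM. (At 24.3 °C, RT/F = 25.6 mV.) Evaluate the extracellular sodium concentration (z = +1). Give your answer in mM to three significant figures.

Nernst: E = (25.6/1) · ln([out]/[in]), so ln([out]/[in]) = 50.0 × 1 / 25.6 = 1.9531.
[out]/[in] = e^(1.9531) = 7.051.
[out] = 7.051 × 21.2 = 149.5 mM.

149 mM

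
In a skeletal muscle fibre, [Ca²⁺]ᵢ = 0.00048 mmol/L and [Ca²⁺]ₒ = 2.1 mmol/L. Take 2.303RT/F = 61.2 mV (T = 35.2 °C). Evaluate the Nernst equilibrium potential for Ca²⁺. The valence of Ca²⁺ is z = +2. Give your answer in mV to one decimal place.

E = (61.2/z) · log₁₀([Ca²⁺]_out/[Ca²⁺]_in) with z = +2.
= (61.2/2) · log₁₀(2.1/0.00048) = 30.60 · log₁₀(4375)
= 30.60 · (3.6410) = 111.41 mV

111.4 mV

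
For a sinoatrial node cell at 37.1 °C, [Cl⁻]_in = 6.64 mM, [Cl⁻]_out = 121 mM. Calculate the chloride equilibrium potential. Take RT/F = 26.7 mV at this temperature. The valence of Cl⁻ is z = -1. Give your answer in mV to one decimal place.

E = (26.7/z) · ln([Cl⁻]_out/[Cl⁻]_in) with z = -1.
For an anion, dividing by z = -1 reverses the sign.
= (26.7/-1) · ln(121/6.64) = -26.70 · ln(18.22)
= -26.70 · (2.9027) = -77.50 mV

-77.5 mV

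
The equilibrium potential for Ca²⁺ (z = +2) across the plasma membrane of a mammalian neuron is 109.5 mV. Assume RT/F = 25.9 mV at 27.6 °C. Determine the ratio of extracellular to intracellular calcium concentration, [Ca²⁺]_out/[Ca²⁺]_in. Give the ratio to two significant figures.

4700

ln([out]/[in]) = E·z/(25.9) = 109.5 × 2 / 25.9 = 8.4556
[out]/[in] = e^(8.4556) = 4701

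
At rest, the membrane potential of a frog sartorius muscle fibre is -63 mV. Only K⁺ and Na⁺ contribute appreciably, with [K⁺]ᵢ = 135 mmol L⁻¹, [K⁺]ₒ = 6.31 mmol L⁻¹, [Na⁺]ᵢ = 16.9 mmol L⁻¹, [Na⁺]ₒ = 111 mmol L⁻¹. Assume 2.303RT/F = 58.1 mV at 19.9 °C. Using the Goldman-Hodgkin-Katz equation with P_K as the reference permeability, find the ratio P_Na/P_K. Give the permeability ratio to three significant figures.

0.0439

Let α = P_Na/P_K. GHK: Vm = 58.1·log₁₀[(Kₒ + α·Naₒ)/(Kᵢ + α·Naᵢ)].
10^(Vm/58.1) = 10^(-63.0/58.1) = 0.08235
So 0.08235·(Kᵢ + α·Naᵢ) = Kₒ + α·Naₒ → α = (0.08235·135.0 − 6.31) / (111.0 − 0.08235·16.9)
α = (11.12 − 6.31) / (111.0 − 1.392) = 4.807/109.6 = 0.04386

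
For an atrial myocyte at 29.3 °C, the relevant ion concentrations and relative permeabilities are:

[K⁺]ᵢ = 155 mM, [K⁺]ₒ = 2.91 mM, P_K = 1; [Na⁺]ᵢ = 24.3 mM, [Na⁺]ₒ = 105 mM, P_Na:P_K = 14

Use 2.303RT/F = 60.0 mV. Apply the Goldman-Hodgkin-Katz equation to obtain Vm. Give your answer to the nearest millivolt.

Vm = 60.0 · log₁₀[(Σ P·[cation]ₒ + Σ P·[anion]ᵢ) / (Σ P·[cation]ᵢ + Σ P·[anion]ₒ)]
Numerator = 1×2.91 + 14×105 = 1473
Denominator = 1×155 + 14×24.3 = 495.2
Vm = 60.0 · log₁₀(2.9744) = 60.0 × (0.4734) = 28.40 mV

28 mV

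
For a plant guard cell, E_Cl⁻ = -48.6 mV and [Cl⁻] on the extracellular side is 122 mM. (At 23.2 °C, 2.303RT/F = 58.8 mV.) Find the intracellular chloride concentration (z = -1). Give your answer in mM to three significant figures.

18.2 mM

Nernst: E = (58.8/-1) · log₁₀([out]/[in]), so log₁₀([out]/[in]) = -48.6 × -1 / 58.8 = 0.8265.
[out]/[in] = 10^(0.8265) = 6.707.
[in] = 122 / 6.707 = 18.19 mM.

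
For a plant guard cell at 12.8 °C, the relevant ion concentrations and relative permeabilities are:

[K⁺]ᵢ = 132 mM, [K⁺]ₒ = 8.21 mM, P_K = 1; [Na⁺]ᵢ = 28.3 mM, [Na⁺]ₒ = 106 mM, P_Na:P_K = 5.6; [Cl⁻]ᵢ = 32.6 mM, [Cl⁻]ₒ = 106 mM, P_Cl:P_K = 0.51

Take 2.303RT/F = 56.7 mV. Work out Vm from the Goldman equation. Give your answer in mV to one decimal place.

Vm = 56.7 · log₁₀[(Σ P·[cation]ₒ + Σ P·[anion]ᵢ) / (Σ P·[cation]ᵢ + Σ P·[anion]ₒ)]
Numerator = 1×8.21 + 5.6×106 + 0.51×32.6 = 618.4
Denominator = 1×132 + 5.6×28.3 + 0.51×106 = 344.5
Vm = 56.7 · log₁₀(1.795) = 56.7 × (0.2541) = 14.40 mV

14.4 mV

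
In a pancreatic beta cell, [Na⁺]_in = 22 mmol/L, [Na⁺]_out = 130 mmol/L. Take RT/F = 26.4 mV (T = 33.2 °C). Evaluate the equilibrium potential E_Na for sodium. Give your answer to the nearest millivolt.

47 mV

E = (26.4/z) · ln([Na⁺]_out/[Na⁺]_in) with z = +1.
= (26.4/1) · ln(130/22) = 26.40 · ln(5.909)
= 26.40 · (1.7765) = 46.90 mV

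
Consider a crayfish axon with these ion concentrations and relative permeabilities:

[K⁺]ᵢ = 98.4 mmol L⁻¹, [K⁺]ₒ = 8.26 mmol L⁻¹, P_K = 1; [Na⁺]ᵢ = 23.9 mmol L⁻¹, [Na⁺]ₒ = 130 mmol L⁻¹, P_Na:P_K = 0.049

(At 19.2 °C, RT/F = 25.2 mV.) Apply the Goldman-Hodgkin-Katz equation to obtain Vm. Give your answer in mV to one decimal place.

Vm = 25.2 · ln[(Σ P·[cation]ₒ + Σ P·[anion]ᵢ) / (Σ P·[cation]ᵢ + Σ P·[anion]ₒ)]
Numerator = 1×8.26 + 0.049×130 = 14.63
Denominator = 1×98.4 + 0.049×23.9 = 99.57
Vm = 25.2 · ln(0.14693) = 25.2 × (-1.9178) = -48.33 mV

-48.3 mV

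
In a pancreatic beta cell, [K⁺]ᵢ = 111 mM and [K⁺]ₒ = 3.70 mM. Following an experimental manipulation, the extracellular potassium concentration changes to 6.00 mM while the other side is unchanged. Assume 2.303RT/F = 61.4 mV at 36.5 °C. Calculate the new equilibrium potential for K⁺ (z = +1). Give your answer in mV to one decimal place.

After the shift: [K⁺]_out = 6.00, [K⁺]_in = 111 mM.
E_new = (61.4/1)·log₁₀(6.00/111) = 61.40 · (-1.2672) = -77.80 mV

-77.8 mV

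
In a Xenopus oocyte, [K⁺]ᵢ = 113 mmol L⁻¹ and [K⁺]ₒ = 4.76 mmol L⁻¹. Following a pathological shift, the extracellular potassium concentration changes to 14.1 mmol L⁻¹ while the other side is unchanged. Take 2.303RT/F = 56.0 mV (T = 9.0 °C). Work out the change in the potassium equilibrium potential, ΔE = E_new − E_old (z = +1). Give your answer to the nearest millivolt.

E_old = (56.0/1)·log₁₀(4.76/113) = -77.03 mV
E_new = (56.0/1)·log₁₀(14.1/113) = -50.62 mV
ΔE = -50.62 − (-77.03) = 26.41 mV

26 mV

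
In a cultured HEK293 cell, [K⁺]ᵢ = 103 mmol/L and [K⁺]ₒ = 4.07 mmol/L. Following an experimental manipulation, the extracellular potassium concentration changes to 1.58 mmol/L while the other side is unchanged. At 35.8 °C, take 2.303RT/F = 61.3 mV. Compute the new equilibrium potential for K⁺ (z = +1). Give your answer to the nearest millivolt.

After the shift: [K⁺]_out = 1.58, [K⁺]_in = 103 mmol/L.
E_new = (61.3/1)·log₁₀(1.58/103) = 61.30 · (-1.8142) = -111.21 mV

-111 mV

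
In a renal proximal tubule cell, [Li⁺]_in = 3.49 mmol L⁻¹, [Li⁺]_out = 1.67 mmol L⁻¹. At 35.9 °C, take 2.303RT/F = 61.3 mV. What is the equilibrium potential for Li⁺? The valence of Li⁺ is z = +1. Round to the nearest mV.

E = (61.3/z) · log₁₀([Li⁺]_out/[Li⁺]_in) with z = +1.
= (61.3/1) · log₁₀(1.67/3.49) = 61.30 · log₁₀(0.4785)
= 61.30 · (-0.3201) = -19.62 mV

-20 mV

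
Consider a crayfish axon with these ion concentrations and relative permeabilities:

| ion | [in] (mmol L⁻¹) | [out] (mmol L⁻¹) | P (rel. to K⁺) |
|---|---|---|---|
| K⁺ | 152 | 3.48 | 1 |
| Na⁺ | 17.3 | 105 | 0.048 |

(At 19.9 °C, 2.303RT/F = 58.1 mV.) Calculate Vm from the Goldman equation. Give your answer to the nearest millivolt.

Vm = 58.1 · log₁₀[(Σ P·[cation]ₒ + Σ P·[anion]ᵢ) / (Σ P·[cation]ᵢ + Σ P·[anion]ₒ)]
Numerator = 1×3.48 + 0.048×105 = 8.52
Denominator = 1×152 + 0.048×17.3 = 152.8
Vm = 58.1 · log₁₀(0.055748) = 58.1 × (-1.2538) = -72.84 mV

-73 mV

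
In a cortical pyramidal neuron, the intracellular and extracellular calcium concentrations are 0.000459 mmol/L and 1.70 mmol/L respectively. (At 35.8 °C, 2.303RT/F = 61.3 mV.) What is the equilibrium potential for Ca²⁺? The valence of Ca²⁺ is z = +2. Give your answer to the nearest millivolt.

109 mV

E = (61.3/z) · log₁₀([Ca²⁺]_out/[Ca²⁺]_in) with z = +2.
= (61.3/2) · log₁₀(1.70/0.000459) = 30.65 · log₁₀(3704)
= 30.65 · (3.5686) = 109.38 mV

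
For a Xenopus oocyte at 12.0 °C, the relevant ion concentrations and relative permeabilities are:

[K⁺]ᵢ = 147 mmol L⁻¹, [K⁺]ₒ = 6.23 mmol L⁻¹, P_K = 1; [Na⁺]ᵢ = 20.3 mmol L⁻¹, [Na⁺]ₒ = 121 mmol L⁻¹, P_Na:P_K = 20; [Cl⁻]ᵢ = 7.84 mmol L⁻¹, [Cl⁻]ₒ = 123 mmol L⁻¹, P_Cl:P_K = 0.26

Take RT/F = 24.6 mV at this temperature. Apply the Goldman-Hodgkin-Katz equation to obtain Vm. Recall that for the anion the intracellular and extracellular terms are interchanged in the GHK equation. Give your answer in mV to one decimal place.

Vm = 24.6 · ln[(Σ P·[cation]ₒ + Σ P·[anion]ᵢ) / (Σ P·[cation]ᵢ + Σ P·[anion]ₒ)]
Numerator = 1×6.23 + 20×121 + 0.26×7.84 = 2428
Denominator = 1×147 + 20×20.3 + 0.26×123 = 585
Vm = 24.6 · ln(4.151) = 24.6 × (1.4234) = 35.01 mV

35.0 mV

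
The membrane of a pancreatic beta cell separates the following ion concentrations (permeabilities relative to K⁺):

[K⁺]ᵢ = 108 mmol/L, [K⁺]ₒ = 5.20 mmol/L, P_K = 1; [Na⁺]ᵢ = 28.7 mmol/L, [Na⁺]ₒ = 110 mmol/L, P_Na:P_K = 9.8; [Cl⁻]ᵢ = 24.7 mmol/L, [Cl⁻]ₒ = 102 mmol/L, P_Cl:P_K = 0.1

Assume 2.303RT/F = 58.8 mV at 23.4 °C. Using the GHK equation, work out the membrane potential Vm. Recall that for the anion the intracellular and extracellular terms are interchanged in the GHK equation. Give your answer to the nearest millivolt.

Vm = 58.8 · log₁₀[(Σ P·[cation]ₒ + Σ P·[anion]ᵢ) / (Σ P·[cation]ᵢ + Σ P·[anion]ₒ)]
Numerator = 1×5.20 + 9.8×110 + 0.1×24.7 = 1086
Denominator = 1×108 + 9.8×28.7 + 0.1×102 = 399.5
Vm = 58.8 · log₁₀(2.7178) = 58.8 × (0.4342) = 25.53 mV

26 mV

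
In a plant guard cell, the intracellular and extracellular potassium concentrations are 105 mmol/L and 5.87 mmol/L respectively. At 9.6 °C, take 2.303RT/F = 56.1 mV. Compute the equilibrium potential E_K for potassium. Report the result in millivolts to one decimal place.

E = (56.1/z) · log₁₀([K⁺]_out/[K⁺]_in) with z = +1.
= (56.1/1) · log₁₀(5.87/105) = 56.10 · log₁₀(0.0559)
= 56.10 · (-1.2526) = -70.27 mV

-70.3 mV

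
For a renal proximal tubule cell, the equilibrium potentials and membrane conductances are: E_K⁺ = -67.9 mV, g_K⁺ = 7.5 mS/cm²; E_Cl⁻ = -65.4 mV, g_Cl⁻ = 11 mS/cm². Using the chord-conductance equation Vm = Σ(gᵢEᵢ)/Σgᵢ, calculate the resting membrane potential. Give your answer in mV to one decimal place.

Σ gᵢEᵢ = 7.5·(-67.9) + 11·(-65.4) = -1228.65
Σ gᵢ = 7.5 + 11 = 18.5
Vm = -1228.65 / 18.5 = -66.41 mV

-66.4 mV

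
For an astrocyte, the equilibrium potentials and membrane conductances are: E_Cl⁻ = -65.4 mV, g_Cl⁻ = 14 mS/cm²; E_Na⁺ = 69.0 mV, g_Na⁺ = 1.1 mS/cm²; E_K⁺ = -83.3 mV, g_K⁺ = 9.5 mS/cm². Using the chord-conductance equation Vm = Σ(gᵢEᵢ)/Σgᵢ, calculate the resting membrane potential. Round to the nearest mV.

Σ gᵢEᵢ = 14·(-65.4) + 1.1·(69.0) + 9.5·(-83.3) = -1631.05
Σ gᵢ = 14 + 1.1 + 9.5 = 24.6
Vm = -1631.05 / 24.6 = -66.30 mV

-66 mV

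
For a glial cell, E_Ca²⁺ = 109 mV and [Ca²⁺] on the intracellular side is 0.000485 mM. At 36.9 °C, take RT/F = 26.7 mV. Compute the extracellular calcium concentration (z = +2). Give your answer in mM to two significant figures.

Nernst: E = (26.7/2) · ln([out]/[in]), so ln([out]/[in]) = 109.0 × 2 / 26.7 = 8.1648.
[out]/[in] = e^(8.1648) = 3515.
[out] = 3515 × 0.000485 = 1.705 mM.

1.7 mM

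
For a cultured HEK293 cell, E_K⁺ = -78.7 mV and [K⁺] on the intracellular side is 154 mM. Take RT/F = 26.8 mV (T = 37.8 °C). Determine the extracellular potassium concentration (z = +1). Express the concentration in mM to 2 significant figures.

8.2 mM

Nernst: E = (26.8/1) · ln([out]/[in]), so ln([out]/[in]) = -78.7 × 1 / 26.8 = -2.9366.
[out]/[in] = e^(-2.9366) = 0.05305.
[out] = 0.05305 × 154 = 8.169 mM.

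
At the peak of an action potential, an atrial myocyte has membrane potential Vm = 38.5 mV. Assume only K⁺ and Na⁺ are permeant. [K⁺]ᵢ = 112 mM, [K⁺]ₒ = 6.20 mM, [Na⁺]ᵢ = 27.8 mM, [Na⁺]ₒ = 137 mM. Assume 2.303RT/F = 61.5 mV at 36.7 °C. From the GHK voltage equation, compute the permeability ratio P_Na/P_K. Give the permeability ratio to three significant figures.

24.0

Let α = P_Na/P_K. GHK: Vm = 61.5·log₁₀[(Kₒ + α·Naₒ)/(Kᵢ + α·Naᵢ)].
10^(Vm/61.5) = 10^(38.5/61.5) = 4.2268
So 4.2268·(Kᵢ + α·Naᵢ) = Kₒ + α·Naₒ → α = (4.2268·112.0 − 6.2) / (137.0 − 4.2268·27.8)
α = (473.4 − 6.2) / (137.0 − 117.5) = 467.2/19.49 = 23.97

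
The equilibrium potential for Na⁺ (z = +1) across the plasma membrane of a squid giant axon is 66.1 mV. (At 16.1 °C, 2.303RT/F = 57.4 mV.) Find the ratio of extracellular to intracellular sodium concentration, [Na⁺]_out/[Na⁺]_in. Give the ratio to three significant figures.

14.2

log₁₀([out]/[in]) = E·z/(57.4) = 66.1 × 1 / 57.4 = 1.1516
[out]/[in] = 10^(1.1516) = 14.18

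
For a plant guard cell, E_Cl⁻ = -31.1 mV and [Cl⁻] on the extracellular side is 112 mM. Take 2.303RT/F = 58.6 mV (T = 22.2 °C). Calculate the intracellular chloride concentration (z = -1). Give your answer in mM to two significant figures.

Nernst: E = (58.6/-1) · log₁₀([out]/[in]), so log₁₀([out]/[in]) = -31.1 × -1 / 58.6 = 0.5307.
[out]/[in] = 10^(0.5307) = 3.394.
[in] = 112 / 3.394 = 33 mM.

33 mM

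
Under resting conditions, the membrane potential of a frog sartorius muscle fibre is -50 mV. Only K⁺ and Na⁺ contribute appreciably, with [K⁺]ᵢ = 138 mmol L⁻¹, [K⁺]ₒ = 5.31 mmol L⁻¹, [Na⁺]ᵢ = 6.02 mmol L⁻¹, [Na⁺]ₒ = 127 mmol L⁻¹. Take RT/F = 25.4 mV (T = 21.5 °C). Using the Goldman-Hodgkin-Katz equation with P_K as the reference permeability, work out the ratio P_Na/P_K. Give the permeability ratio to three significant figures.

0.111

Let α = P_Na/P_K. GHK: Vm = 25.4·ln[(Kₒ + α·Naₒ)/(Kᵢ + α·Naᵢ)].
e^(Vm/25.4) = e^(-50.0/25.4) = 0.13967
So 0.13967·(Kᵢ + α·Naᵢ) = Kₒ + α·Naₒ → α = (0.13967·138.0 − 5.31) / (127.0 − 0.13967·6.02)
α = (19.27 − 5.31) / (127.0 − 0.8408) = 13.96/126.2 = 0.1107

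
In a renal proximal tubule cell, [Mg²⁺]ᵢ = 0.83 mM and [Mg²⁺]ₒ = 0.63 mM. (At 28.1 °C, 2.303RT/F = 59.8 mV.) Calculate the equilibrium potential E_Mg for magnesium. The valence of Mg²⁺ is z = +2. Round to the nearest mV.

E = (59.8/z) · log₁₀([Mg²⁺]_out/[Mg²⁺]_in) with z = +2.
= (59.8/2) · log₁₀(0.63/0.83) = 29.90 · log₁₀(0.759)
= 29.90 · (-0.1197) = -3.58 mV

-4 mV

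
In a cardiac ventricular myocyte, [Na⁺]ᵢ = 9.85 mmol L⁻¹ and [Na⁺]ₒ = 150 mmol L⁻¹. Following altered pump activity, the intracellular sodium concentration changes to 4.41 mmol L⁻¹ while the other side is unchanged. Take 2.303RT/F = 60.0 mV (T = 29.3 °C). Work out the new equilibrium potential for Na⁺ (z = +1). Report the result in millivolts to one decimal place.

91.9 mV

After the shift: [Na⁺]_out = 150, [Na⁺]_in = 4.41 mmol L⁻¹.
E_new = (60.0/1)·log₁₀(150/4.41) = 60.00 · (1.5317) = 91.90 mV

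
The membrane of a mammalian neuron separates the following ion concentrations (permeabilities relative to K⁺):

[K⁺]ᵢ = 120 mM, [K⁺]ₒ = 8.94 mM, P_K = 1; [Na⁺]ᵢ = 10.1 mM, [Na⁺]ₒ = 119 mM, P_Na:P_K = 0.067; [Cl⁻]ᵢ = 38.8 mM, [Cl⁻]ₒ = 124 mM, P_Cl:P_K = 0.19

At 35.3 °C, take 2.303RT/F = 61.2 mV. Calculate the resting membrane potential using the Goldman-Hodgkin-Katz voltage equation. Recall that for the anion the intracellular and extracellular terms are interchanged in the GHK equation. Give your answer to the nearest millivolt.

-47 mV

Vm = 61.2 · log₁₀[(Σ P·[cation]ₒ + Σ P·[anion]ᵢ) / (Σ P·[cation]ᵢ + Σ P·[anion]ₒ)]
Numerator = 1×8.94 + 0.067×119 + 0.19×38.8 = 24.29
Denominator = 1×120 + 0.067×10.1 + 0.19×124 = 144.2
Vm = 61.2 · log₁₀(0.16837) = 61.2 × (-0.7737) = -47.35 mV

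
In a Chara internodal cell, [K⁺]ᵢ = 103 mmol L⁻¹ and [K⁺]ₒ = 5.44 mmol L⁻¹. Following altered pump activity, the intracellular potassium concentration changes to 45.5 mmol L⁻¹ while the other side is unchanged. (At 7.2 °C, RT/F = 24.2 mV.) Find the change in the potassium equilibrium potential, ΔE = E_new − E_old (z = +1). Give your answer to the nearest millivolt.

E_old = (24.2/1)·ln(5.44/103) = -71.17 mV
E_new = (24.2/1)·ln(5.44/45.5) = -51.40 mV
ΔE = -51.40 − (-71.17) = 19.77 mV

20 mV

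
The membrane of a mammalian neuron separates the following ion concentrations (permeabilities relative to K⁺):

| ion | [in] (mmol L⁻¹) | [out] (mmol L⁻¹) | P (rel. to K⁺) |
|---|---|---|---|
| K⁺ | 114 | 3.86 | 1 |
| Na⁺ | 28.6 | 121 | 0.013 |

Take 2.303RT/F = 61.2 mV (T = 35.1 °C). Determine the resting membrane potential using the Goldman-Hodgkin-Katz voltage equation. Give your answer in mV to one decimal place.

Vm = 61.2 · log₁₀[(Σ P·[cation]ₒ + Σ P·[anion]ᵢ) / (Σ P·[cation]ᵢ + Σ P·[anion]ₒ)]
Numerator = 1×3.86 + 0.013×121 = 5.433
Denominator = 1×114 + 0.013×28.6 = 114.4
Vm = 61.2 · log₁₀(0.047503) = 61.2 × (-1.3233) = -80.98 mV

-81.0 mV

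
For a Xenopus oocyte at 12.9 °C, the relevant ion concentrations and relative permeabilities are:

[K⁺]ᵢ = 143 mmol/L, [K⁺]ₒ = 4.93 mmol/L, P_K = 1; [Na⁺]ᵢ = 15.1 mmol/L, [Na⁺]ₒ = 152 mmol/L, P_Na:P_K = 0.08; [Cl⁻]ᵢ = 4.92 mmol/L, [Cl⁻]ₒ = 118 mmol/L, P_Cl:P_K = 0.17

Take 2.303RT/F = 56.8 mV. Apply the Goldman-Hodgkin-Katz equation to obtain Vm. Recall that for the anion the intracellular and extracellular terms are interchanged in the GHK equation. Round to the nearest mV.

Vm = 56.8 · log₁₀[(Σ P·[cation]ₒ + Σ P·[anion]ᵢ) / (Σ P·[cation]ᵢ + Σ P·[anion]ₒ)]
Numerator = 1×4.93 + 0.08×152 + 0.17×4.92 = 17.93
Denominator = 1×143 + 0.08×15.1 + 0.17×118 = 164.3
Vm = 56.8 · log₁₀(0.10913) = 56.8 × (-0.9621) = -54.65 mV

-55 mV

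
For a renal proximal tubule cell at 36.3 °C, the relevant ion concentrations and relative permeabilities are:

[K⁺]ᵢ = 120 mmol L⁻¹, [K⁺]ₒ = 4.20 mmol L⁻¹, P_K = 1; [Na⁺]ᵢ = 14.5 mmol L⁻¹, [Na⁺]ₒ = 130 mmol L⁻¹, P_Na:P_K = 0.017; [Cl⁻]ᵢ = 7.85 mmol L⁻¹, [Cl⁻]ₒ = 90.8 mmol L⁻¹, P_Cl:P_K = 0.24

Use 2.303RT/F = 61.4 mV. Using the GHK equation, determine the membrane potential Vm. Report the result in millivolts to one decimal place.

Vm = 61.4 · log₁₀[(Σ P·[cation]ₒ + Σ P·[anion]ᵢ) / (Σ P·[cation]ᵢ + Σ P·[anion]ₒ)]
Numerator = 1×4.20 + 0.017×130 + 0.24×7.85 = 8.294
Denominator = 1×120 + 0.017×14.5 + 0.24×90.8 = 142
Vm = 61.4 · log₁₀(0.058393) = 61.4 × (-1.2336) = -75.75 mV

-75.7 mV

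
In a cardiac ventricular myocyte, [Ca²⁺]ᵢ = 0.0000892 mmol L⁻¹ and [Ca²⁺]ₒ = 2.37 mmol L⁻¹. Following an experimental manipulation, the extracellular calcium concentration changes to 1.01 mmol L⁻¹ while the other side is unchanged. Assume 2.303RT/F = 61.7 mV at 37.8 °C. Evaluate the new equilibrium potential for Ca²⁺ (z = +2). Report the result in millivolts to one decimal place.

125.1 mV

After the shift: [Ca²⁺]_out = 1.01, [Ca²⁺]_in = 0.0000892 mmol L⁻¹.
E_new = (61.7/2)·log₁₀(1.01/0.0000892) = 30.85 · (4.0540) = 125.06 mV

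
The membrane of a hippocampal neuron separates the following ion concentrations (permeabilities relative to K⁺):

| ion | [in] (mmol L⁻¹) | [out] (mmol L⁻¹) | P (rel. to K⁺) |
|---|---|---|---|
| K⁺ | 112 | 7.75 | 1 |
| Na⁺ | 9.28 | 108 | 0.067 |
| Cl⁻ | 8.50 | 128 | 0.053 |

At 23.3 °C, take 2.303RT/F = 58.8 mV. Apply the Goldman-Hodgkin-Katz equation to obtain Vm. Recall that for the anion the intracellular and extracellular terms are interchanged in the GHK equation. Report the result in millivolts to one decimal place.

-52.2 mV

Vm = 58.8 · log₁₀[(Σ P·[cation]ₒ + Σ P·[anion]ᵢ) / (Σ P·[cation]ᵢ + Σ P·[anion]ₒ)]
Numerator = 1×7.75 + 0.067×108 + 0.053×8.50 = 15.44
Denominator = 1×112 + 0.067×9.28 + 0.053×128 = 119.4
Vm = 58.8 · log₁₀(0.12928) = 58.8 × (-0.8885) = -52.24 mV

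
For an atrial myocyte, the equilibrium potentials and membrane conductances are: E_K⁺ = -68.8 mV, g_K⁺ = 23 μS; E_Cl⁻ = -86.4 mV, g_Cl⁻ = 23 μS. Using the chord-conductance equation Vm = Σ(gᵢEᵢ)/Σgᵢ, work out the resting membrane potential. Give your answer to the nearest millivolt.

Σ gᵢEᵢ = 23·(-68.8) + 23·(-86.4) = -3569.60
Σ gᵢ = 23 + 23 = 46
Vm = -3569.60 / 46 = -77.60 mV

-78 mV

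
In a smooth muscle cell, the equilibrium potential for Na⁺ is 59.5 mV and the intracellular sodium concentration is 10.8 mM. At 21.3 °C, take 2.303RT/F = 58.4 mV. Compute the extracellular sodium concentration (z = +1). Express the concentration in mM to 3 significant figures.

Nernst: E = (58.4/1) · log₁₀([out]/[in]), so log₁₀([out]/[in]) = 59.5 × 1 / 58.4 = 1.0188.
[out]/[in] = 10^(1.0188) = 10.44.
[out] = 10.44 × 10.8 = 112.8 mM.

113 mM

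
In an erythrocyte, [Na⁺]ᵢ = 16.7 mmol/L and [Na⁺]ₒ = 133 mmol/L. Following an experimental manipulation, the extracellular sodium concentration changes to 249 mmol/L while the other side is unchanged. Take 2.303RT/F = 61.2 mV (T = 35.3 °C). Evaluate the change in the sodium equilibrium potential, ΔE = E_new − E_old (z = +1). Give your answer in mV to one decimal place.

E_old = (61.2/1)·log₁₀(133/16.7) = 55.15 mV
E_new = (61.2/1)·log₁₀(249/16.7) = 71.82 mV
ΔE = 71.82 − (55.15) = 16.67 mV

16.7 mV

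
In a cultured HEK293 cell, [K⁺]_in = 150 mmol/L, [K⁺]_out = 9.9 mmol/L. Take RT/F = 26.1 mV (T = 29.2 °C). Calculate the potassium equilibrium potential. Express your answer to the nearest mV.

E = (26.1/z) · ln([K⁺]_out/[K⁺]_in) with z = +1.
= (26.1/1) · ln(9.9/150) = 26.10 · ln(0.066)
= 26.10 · (-2.7181) = -70.94 mV

-71 mV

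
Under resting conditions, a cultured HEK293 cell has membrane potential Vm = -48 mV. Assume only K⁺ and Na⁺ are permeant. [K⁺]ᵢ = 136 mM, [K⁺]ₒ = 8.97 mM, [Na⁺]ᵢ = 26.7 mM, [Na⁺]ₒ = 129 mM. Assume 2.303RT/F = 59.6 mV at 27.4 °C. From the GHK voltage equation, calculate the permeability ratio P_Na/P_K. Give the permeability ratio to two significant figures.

0.099

Let α = P_Na/P_K. GHK: Vm = 59.6·log₁₀[(Kₒ + α·Naₒ)/(Kᵢ + α·Naᵢ)].
10^(Vm/59.6) = 10^(-48.0/59.6) = 0.15654
So 0.15654·(Kᵢ + α·Naᵢ) = Kₒ + α·Naₒ → α = (0.15654·136.0 − 8.97) / (129.0 − 0.15654·26.7)
α = (21.29 − 8.97) / (129.0 − 4.18) = 12.32/124.8 = 0.0987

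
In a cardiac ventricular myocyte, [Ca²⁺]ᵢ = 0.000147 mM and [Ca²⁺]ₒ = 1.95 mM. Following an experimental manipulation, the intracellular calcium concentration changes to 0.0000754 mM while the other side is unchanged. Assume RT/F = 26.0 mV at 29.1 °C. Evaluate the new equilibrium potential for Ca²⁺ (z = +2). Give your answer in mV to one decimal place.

132.1 mV

After the shift: [Ca²⁺]_out = 1.95, [Ca²⁺]_in = 0.0000754 mM.
E_new = (26.0/2)·ln(1.95/0.0000754) = 13.00 · (10.1605) = 132.09 mV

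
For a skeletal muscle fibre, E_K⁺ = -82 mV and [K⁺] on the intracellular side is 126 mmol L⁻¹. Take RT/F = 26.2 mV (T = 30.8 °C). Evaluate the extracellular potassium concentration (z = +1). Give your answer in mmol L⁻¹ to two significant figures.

5.5 mmol L⁻¹

Nernst: E = (26.2/1) · ln([out]/[in]), so ln([out]/[in]) = -82.0 × 1 / 26.2 = -3.1298.
[out]/[in] = e^(-3.1298) = 0.04373.
[out] = 0.04373 × 126 = 5.51 mmol L⁻¹.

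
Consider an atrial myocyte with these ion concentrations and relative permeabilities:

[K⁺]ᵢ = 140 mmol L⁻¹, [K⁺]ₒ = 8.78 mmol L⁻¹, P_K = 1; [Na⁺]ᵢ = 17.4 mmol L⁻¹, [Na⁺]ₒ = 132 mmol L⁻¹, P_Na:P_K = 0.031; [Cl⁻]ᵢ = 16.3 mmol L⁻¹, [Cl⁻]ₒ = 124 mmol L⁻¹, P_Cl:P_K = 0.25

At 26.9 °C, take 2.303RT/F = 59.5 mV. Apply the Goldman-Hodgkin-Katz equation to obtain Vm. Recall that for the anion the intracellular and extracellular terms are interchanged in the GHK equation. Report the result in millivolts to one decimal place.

Vm = 59.5 · log₁₀[(Σ P·[cation]ₒ + Σ P·[anion]ᵢ) / (Σ P·[cation]ᵢ + Σ P·[anion]ₒ)]
Numerator = 1×8.78 + 0.031×132 + 0.25×16.3 = 16.95
Denominator = 1×140 + 0.031×17.4 + 0.25×124 = 171.5
Vm = 59.5 · log₁₀(0.098794) = 59.5 × (-1.0053) = -59.81 mV

-59.8 mV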